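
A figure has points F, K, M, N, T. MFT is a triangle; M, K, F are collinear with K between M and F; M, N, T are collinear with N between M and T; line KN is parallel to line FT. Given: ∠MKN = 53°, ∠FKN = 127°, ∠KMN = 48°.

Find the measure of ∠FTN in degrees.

1. ∠KNM = 79°  [△MKN]
2. ∠KNT = 101°  [linear pair at N on MT]
3. ∠FTN = 79°  [KN∥FT, co-interior at T–N]

∠FTN = 79°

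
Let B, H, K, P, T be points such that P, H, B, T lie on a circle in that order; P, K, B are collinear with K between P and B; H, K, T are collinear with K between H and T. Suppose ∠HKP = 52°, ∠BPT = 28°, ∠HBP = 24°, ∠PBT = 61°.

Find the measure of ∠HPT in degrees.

∠HPT = 95°

1. ∠HTP = 24°  [same arc PH]
2. ∠PHT = 61°  [same arc PT]
3. ∠HPT = 95°  [△PHT]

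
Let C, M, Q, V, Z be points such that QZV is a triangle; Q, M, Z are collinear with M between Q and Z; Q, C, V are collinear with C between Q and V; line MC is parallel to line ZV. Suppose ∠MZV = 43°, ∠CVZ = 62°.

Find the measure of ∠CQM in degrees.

∠CQM = 75°

1. ∠QZV = 43°  [M on ray ZQ]
2. ∠QVZ = 62°  [C on ray VQ]
3. ∠VQZ = 75°  [△QZV]
4. ∠CQM = 75°  [M on QZ, C on QV]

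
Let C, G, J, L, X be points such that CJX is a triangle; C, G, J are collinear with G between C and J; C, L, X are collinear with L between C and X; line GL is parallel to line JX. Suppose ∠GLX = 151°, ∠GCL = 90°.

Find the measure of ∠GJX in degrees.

∠GJX = 61°

1. ∠CLG = 29°  [linear pair at L on CX]
2. ∠CGL = 61°  [△CGL]
3. ∠JGL = 119°  [linear pair at G on CJ]
4. ∠GJX = 61°  [GL∥JX, co-interior at J–G]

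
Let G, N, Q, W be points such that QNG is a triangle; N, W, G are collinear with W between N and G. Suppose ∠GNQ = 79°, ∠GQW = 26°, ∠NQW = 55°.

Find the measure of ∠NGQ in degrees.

∠NGQ = 20°

1. ∠QNW = 79°  [W on ray NG]
2. ∠NWQ = 46°  [△QNW]
3. ∠GWQ = 134°  [linear pair at W on NG]
4. ∠QGW = 20°  [△QWG]
5. ∠NGQ = 20°  [W on ray GN]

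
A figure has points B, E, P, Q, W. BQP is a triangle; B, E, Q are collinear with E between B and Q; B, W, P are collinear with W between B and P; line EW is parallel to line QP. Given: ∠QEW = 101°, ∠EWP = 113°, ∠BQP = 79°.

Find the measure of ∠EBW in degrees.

∠EBW = 34°

1. ∠BEW = 79°  [linear pair at E on BQ]
2. ∠BWE = 67°  [linear pair at W on BP]
3. ∠EBW = 34°  [△BEW]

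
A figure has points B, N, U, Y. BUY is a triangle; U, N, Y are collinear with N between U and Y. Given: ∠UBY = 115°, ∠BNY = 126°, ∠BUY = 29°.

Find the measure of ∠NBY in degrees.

∠NBY = 18°

1. ∠BYU = 36°  [△BUY]
2. ∠BYN = 36°  [N on ray YU]
3. ∠NBY = 18°  [△BNY]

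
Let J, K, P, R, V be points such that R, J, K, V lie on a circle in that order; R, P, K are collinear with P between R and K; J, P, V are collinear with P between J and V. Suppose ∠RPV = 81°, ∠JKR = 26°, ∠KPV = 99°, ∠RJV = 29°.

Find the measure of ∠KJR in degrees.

∠KJR = 102°

1. ∠JPR = 99°  [vertical angles at P]
2. ∠JRK = 52°  [△RPJ]
3. ∠KJR = 102°  [△RJK]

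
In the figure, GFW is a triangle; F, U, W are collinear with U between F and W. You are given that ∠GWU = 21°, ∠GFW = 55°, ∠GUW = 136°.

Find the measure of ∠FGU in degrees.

1. ∠GFU = 55°  [U on ray FW]
2. ∠FUG = 44°  [linear pair at U on FW]
3. ∠FGU = 81°  [△GFU]

∠FGU = 81°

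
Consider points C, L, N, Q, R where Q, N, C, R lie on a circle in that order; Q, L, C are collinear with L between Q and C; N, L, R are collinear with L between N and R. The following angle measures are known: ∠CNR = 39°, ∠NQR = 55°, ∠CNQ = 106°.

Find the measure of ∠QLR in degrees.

1. ∠CQR = 39°  [same arc CR]
2. ∠NCR = 125°  [cyclic QNCR, opposite ∠Q+∠C]
3. ∠CRQ = 74°  [cyclic QNCR, opposite ∠N+∠R]
4. ∠QCR = 67°  [△QCR]
5. ∠CRN = 16°  [△NCR]
6. ∠CLR = 97°  [△CLR]
7. ∠QLR = 83°  [linear pair at L on QC]

∠QLR = 83°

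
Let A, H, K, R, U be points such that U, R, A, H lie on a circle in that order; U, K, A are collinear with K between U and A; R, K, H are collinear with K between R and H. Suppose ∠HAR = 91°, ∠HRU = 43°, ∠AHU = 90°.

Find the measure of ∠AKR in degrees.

1. ∠HUR = 89°  [cyclic URAH, opposite ∠U+∠A]
2. ∠HAU = 43°  [same arc UH]
3. ∠RHU = 48°  [△URH]
4. ∠AUH = 47°  [△UAH]
5. ∠RAU = 48°  [same arc UR]
6. ∠ARH = 47°  [same arc AH]
7. ∠AKR = 85°  [△RKA]

∠AKR = 85°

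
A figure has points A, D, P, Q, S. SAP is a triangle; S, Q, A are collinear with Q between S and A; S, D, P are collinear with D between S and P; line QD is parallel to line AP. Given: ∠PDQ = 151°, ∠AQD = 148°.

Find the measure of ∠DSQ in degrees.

∠DSQ = 119°

1. ∠QDS = 29°  [linear pair at D on SP]
2. ∠DQS = 32°  [linear pair at Q on SA]
3. ∠DSQ = 119°  [△SQD]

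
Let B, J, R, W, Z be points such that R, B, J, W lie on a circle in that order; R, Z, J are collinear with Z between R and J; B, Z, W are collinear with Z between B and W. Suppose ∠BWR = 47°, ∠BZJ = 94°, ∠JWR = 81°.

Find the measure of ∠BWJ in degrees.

1. ∠BJR = 47°  [same arc RB]
2. ∠JBR = 99°  [cyclic RBJW, opposite ∠B+∠W]
3. ∠BRJ = 34°  [△RBJ]
4. ∠BWJ = 34°  [same arc BJ]

∠BWJ = 34°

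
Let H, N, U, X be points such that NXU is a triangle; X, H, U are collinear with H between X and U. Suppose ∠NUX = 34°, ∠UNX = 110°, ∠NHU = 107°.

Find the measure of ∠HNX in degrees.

∠HNX = 71°

1. ∠NXU = 36°  [△NXU]
2. ∠NHX = 73°  [linear pair at H on XU]
3. ∠HXN = 36°  [H on ray XU]
4. ∠HNX = 71°  [△NXH]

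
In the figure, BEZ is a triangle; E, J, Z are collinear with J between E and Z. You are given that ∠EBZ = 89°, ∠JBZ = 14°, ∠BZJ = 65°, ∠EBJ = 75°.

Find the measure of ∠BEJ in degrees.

1. ∠BJZ = 101°  [△BJZ]
2. ∠BJE = 79°  [linear pair at J on EZ]
3. ∠BEJ = 26°  [△BEJ]

∠BEJ = 26°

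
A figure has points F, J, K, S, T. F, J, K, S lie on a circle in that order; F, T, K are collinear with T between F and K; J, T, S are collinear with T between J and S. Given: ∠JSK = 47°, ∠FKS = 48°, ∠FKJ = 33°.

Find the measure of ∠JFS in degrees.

1. ∠FJS = 48°  [same arc FS]
2. ∠FSJ = 33°  [same arc FJ]
3. ∠JFS = 99°  [△FJS]

∠JFS = 99°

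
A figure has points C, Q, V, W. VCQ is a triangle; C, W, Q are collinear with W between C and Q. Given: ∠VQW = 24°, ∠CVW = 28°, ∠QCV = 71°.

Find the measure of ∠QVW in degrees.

1. ∠VCW = 71°  [W on ray CQ]
2. ∠CWV = 81°  [△VCW]
3. ∠QWV = 99°  [linear pair at W on CQ]
4. ∠QVW = 57°  [△VWQ]

∠QVW = 57°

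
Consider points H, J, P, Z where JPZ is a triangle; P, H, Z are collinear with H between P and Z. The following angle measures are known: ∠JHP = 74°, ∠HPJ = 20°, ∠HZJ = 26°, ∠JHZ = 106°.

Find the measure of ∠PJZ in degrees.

1. ∠JPZ = 20°  [H on ray PZ]
2. ∠JZP = 26°  [H on ray ZP]
3. ∠PJZ = 134°  [△JPZ]

∠PJZ = 134°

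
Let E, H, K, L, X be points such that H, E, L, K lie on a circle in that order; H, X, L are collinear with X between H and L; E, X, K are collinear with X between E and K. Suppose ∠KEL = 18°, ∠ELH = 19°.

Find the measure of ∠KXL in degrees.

1. ∠KHL = 18°  [same arc LK]
2. ∠EKH = 19°  [same arc HE]
3. ∠HXK = 143°  [△HXK]
4. ∠KXL = 37°  [linear pair at X on HL]

∠KXL = 37°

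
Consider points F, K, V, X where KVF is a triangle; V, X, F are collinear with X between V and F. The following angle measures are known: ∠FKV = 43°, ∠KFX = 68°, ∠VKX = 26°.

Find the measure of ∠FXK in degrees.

∠FXK = 95°

1. ∠KFV = 68°  [X on ray FV]
2. ∠FVK = 69°  [△KVF]
3. ∠KVX = 69°  [X on ray VF]
4. ∠KXV = 85°  [△KVX]
5. ∠FXK = 95°  [linear pair at X on VF]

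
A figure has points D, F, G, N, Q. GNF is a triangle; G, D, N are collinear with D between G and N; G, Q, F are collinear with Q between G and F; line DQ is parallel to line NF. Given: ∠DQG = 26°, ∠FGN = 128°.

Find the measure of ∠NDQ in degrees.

1. ∠GFN = 26°  [DQ∥NF, corresponding at Q]
2. ∠FNG = 26°  [△GNF]
3. ∠GDQ = 26°  [DQ∥NF, corresponding at D]
4. ∠NDQ = 154°  [linear pair at D on GN]

∠NDQ = 154°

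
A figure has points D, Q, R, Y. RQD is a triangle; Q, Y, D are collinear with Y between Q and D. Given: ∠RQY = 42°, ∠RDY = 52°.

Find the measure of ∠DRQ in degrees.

1. ∠DQR = 42°  [Y on ray QD]
2. ∠QDR = 52°  [Y on ray DQ]
3. ∠DRQ = 86°  [△RQD]

∠DRQ = 86°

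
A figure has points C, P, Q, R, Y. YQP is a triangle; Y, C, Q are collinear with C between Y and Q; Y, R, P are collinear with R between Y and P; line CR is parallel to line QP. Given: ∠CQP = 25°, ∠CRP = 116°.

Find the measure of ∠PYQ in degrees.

1. ∠PQY = 25°  [C on ray QY]
2. ∠CRY = 64°  [linear pair at R on YP]
3. ∠RCY = 25°  [CR∥QP, corresponding at C]
4. ∠CYR = 91°  [△YCR]
5. ∠PYQ = 91°  [C on YQ, R on YP]

∠PYQ = 91°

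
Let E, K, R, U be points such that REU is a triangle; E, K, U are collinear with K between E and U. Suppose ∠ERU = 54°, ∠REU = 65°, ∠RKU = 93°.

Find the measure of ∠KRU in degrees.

∠KRU = 26°

1. ∠EUR = 61°  [△REU]
2. ∠KUR = 61°  [K on ray UE]
3. ∠KRU = 26°  [△RKU]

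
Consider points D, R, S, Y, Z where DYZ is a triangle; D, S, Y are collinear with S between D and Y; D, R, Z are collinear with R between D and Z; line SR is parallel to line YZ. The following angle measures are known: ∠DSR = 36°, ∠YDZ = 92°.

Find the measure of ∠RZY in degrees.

1. ∠DYZ = 36°  [SR∥YZ, corresponding at S]
2. ∠DZY = 52°  [△DYZ]
3. ∠RZY = 52°  [R on ray ZD]

∠RZY = 52°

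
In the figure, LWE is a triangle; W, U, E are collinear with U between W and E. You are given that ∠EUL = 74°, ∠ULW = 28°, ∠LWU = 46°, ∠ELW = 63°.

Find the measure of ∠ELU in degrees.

1. ∠EWL = 46°  [U on ray WE]
2. ∠LEW = 71°  [△LWE]
3. ∠LEU = 71°  [U on ray EW]
4. ∠ELU = 35°  [△LUE]

∠ELU = 35°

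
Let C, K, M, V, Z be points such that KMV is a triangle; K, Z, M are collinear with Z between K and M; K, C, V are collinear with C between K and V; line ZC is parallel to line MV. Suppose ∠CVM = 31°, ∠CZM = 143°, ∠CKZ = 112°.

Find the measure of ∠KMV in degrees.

1. ∠KVM = 31°  [C on ray VK]
2. ∠MKV = 112°  [Z on KM, C on KV]
3. ∠KMV = 37°  [△KMV]

∠KMV = 37°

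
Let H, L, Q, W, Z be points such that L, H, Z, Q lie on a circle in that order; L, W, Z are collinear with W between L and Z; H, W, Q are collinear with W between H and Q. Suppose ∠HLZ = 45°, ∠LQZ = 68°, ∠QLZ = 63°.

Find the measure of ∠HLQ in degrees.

∠HLQ = 108°

1. ∠HQZ = 45°  [same arc HZ]
2. ∠QHZ = 63°  [same arc ZQ]
3. ∠HZQ = 72°  [△HZQ]
4. ∠HLQ = 108°  [cyclic LHZQ, opposite ∠L+∠Z]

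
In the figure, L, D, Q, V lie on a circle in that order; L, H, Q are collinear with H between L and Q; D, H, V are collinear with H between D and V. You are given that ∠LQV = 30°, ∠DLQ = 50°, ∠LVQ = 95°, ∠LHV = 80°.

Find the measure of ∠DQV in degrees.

1. ∠QLV = 55°  [△LQV]
2. ∠DVQ = 50°  [same arc DQ]
3. ∠QDV = 55°  [same arc QV]
4. ∠DQV = 75°  [△DQV]

∠DQV = 75°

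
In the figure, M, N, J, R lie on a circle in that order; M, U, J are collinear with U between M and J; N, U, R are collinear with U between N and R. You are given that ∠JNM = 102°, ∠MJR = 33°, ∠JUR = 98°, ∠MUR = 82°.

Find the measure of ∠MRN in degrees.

∠MRN = 29°

1. ∠JRM = 78°  [cyclic MNJR, opposite ∠N+∠R]
2. ∠JMR = 69°  [△MJR]
3. ∠MRN = 29°  [△MUR]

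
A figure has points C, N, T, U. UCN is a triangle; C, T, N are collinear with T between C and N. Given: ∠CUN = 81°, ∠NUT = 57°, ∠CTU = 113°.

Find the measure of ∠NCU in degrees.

1. ∠NTU = 67°  [linear pair at T on CN]
2. ∠TNU = 56°  [△UTN]
3. ∠CNU = 56°  [T on ray NC]
4. ∠NCU = 43°  [△UCN]

∠NCU = 43°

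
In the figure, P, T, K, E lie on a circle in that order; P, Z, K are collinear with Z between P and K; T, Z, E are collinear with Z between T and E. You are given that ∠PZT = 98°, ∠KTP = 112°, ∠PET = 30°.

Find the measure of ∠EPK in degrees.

1. ∠EZK = 98°  [vertical angles at Z]
2. ∠EZP = 82°  [linear pair at Z on PK]
3. ∠EPK = 68°  [△PZE]

∠EPK = 68°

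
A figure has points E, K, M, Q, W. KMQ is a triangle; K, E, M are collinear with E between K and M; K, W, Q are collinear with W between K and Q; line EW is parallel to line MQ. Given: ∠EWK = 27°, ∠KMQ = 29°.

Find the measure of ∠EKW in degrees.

∠EKW = 124°

1. ∠KQM = 27°  [EW∥MQ, corresponding at W]
2. ∠MKQ = 124°  [△KMQ]
3. ∠EKW = 124°  [E on KM, W on KQ]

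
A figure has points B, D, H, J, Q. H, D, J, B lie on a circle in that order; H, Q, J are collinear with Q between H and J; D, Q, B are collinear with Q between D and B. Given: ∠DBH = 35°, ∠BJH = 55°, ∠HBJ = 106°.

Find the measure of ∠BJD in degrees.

∠BJD = 90°

1. ∠BDH = 55°  [same arc HB]
2. ∠BHD = 90°  [△HDB]
3. ∠BJD = 90°  [cyclic HDJB, opposite ∠H+∠J]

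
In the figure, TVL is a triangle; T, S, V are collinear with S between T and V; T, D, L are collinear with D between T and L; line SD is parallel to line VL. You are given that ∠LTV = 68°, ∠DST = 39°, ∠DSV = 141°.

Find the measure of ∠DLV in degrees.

1. ∠DTS = 68°  [S on TV, D on TL]
2. ∠SDT = 73°  [△TSD]
3. ∠LDS = 107°  [linear pair at D on TL]
4. ∠DLV = 73°  [SD∥VL, co-interior at L–D]

∠DLV = 73°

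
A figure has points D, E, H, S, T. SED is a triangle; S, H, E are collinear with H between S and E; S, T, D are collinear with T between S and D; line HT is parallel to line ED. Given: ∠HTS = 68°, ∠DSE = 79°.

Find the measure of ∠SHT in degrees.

1. ∠EDS = 68°  [HT∥ED, corresponding at T]
2. ∠DES = 33°  [△SED]
3. ∠SHT = 33°  [HT∥ED, corresponding at H]

∠SHT = 33°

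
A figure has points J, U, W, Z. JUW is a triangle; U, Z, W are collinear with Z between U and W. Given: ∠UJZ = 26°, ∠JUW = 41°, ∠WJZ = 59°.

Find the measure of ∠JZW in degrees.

1. ∠JUZ = 41°  [Z on ray UW]
2. ∠JZU = 113°  [△JUZ]
3. ∠JZW = 67°  [linear pair at Z on UW]

∠JZW = 67°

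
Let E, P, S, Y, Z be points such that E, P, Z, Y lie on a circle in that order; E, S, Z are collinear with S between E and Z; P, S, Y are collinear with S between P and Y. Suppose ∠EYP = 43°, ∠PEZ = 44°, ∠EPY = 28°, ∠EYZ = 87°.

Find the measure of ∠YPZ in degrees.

∠YPZ = 65°

1. ∠PEY = 109°  [△EPY]
2. ∠PYZ = 44°  [same arc PZ]
3. ∠PZY = 71°  [cyclic EPZY, opposite ∠E+∠Z]
4. ∠YPZ = 65°  [△PZY]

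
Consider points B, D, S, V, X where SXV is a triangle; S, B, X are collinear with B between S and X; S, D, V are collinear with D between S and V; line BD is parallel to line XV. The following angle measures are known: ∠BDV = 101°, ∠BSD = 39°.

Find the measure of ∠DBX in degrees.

∠DBX = 118°

1. ∠BDS = 79°  [linear pair at D on SV]
2. ∠DBS = 62°  [△SBD]
3. ∠DBX = 118°  [linear pair at B on SX]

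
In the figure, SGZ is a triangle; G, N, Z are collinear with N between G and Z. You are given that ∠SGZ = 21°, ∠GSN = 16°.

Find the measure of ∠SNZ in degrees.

∠SNZ = 37°

1. ∠NGS = 21°  [N on ray GZ]
2. ∠GNS = 143°  [△SGN]
3. ∠SNZ = 37°  [linear pair at N on GZ]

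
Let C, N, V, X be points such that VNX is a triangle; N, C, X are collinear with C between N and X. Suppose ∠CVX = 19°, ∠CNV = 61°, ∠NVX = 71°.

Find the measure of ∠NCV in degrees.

∠NCV = 67°

1. ∠VNX = 61°  [C on ray NX]
2. ∠NXV = 48°  [△VNX]
3. ∠CXV = 48°  [C on ray XN]
4. ∠VCX = 113°  [△VCX]
5. ∠NCV = 67°  [linear pair at C on NX]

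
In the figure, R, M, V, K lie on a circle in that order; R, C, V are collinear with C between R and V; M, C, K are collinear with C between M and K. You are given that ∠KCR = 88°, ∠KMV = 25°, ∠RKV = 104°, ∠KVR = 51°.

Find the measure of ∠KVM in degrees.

∠KVM = 118°

1. ∠KCV = 92°  [linear pair at C on RV]
2. ∠MKV = 37°  [△VCK]
3. ∠KVM = 118°  [△MVK]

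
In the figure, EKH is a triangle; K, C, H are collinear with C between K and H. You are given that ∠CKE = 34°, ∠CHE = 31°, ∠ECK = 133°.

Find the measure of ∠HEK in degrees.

∠HEK = 115°

1. ∠EKH = 34°  [C on ray KH]
2. ∠EHK = 31°  [C on ray HK]
3. ∠HEK = 115°  [△EKH]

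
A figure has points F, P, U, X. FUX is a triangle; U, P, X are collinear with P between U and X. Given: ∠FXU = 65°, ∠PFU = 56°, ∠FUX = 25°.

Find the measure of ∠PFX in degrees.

∠PFX = 34°

1. ∠FXP = 65°  [P on ray XU]
2. ∠FUP = 25°  [P on ray UX]
3. ∠FPU = 99°  [△FUP]
4. ∠FPX = 81°  [linear pair at P on UX]
5. ∠PFX = 34°  [△FPX]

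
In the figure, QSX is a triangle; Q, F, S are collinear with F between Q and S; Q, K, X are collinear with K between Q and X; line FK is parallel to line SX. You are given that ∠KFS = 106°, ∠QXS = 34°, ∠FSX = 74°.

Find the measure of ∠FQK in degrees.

1. ∠KFQ = 74°  [linear pair at F on QS]
2. ∠FKQ = 34°  [FK∥SX, corresponding at K]
3. ∠FQK = 72°  [△QFK]

∠FQK = 72°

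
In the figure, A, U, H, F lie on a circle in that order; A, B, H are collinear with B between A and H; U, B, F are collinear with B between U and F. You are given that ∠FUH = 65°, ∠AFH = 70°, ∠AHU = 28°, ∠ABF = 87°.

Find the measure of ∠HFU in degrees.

1. ∠FAH = 65°  [same arc HF]
2. ∠AHF = 45°  [△AHF]
3. ∠FBH = 93°  [linear pair at B on AH]
4. ∠HFU = 42°  [△HBF]

∠HFU = 42°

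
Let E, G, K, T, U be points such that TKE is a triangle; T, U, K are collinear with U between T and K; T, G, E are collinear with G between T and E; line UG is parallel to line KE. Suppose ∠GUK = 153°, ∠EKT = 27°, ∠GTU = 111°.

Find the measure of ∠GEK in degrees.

1. ∠GUT = 27°  [linear pair at U on TK]
2. ∠TGU = 42°  [△TUG]
3. ∠EGU = 138°  [linear pair at G on TE]
4. ∠GEK = 42°  [UG∥KE, co-interior at E–G]

∠GEK = 42°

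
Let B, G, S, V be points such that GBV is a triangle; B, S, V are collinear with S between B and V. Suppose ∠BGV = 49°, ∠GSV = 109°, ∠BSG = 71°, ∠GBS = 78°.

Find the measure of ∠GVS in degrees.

1. ∠GBV = 78°  [S on ray BV]
2. ∠BVG = 53°  [△GBV]
3. ∠GVS = 53°  [S on ray VB]

∠GVS = 53°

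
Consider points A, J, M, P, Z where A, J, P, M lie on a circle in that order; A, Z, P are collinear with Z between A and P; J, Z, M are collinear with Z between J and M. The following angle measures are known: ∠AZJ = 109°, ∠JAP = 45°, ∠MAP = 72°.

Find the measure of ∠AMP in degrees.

∠AMP = 82°

1. ∠MZP = 109°  [vertical angles at Z]
2. ∠JMP = 45°  [same arc JP]
3. ∠APM = 26°  [△PZM]
4. ∠AMP = 82°  [△APM]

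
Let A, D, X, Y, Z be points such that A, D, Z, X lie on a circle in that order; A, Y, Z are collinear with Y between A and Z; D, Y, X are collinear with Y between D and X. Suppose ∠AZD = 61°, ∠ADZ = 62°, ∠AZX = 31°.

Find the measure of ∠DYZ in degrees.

1. ∠AXD = 61°  [same arc AD]
2. ∠AXZ = 118°  [cyclic ADZX, opposite ∠D+∠X]
3. ∠XAZ = 31°  [△AZX]
4. ∠AYX = 88°  [△AYX]
5. ∠DYZ = 88°  [vertical angles at Y]

∠DYZ = 88°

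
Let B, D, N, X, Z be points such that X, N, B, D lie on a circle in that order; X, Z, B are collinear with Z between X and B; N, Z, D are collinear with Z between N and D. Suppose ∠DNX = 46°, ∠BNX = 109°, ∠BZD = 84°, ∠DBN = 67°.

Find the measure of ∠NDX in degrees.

∠NDX = 21°

1. ∠DBX = 46°  [same arc XD]
2. ∠BDX = 71°  [cyclic XNBD, opposite ∠N+∠D]
3. ∠DZX = 96°  [linear pair at Z on XB]
4. ∠BXD = 63°  [△XBD]
5. ∠NDX = 21°  [△XZD]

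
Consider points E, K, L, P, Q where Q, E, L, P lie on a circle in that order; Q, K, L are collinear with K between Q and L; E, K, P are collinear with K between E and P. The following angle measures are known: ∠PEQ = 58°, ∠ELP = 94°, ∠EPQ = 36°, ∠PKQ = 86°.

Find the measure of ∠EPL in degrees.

∠EPL = 28°

1. ∠PLQ = 58°  [same arc QP]
2. ∠LKP = 94°  [linear pair at K on QL]
3. ∠EPL = 28°  [△LKP]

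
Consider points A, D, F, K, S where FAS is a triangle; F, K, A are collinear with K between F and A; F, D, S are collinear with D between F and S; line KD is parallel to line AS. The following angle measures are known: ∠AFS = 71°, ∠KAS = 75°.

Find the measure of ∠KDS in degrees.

1. ∠FAS = 75°  [K on ray AF]
2. ∠ASF = 34°  [△FAS]
3. ∠FDK = 34°  [KD∥AS, corresponding at D]
4. ∠KDS = 146°  [linear pair at D on FS]

∠KDS = 146°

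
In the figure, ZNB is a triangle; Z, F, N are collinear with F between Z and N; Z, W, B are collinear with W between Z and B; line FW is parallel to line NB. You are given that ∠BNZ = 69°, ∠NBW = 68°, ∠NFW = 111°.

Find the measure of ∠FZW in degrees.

1. ∠NBZ = 68°  [W on ray BZ]
2. ∠BZN = 43°  [△ZNB]
3. ∠FZW = 43°  [F on ZN, W on ZB]

∠FZW = 43°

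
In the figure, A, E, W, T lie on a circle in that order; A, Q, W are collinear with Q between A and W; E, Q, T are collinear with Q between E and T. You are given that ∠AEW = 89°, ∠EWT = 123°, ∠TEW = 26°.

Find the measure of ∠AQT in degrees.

1. ∠ATW = 91°  [cyclic AEWT, opposite ∠E+∠T]
2. ∠ETW = 31°  [△EWT]
3. ∠TAW = 26°  [same arc WT]
4. ∠AWT = 63°  [△AWT]
5. ∠TQW = 86°  [△WQT]
6. ∠AQT = 94°  [linear pair at Q on AW]

∠AQT = 94°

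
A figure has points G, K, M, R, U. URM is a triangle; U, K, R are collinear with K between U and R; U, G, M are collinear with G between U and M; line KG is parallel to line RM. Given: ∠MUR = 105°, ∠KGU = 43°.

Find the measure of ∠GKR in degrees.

∠GKR = 148°

1. ∠GUK = 105°  [K on UR, G on UM]
2. ∠GKU = 32°  [△UKG]
3. ∠GKR = 148°  [linear pair at K on UR]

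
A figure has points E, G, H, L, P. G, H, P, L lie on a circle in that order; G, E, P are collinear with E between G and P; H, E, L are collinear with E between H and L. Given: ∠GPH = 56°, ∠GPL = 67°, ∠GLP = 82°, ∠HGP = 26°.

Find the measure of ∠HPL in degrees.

1. ∠LGP = 31°  [△GPL]
2. ∠HLP = 26°  [same arc HP]
3. ∠LHP = 31°  [same arc PL]
4. ∠HPL = 123°  [△HPL]

∠HPL = 123°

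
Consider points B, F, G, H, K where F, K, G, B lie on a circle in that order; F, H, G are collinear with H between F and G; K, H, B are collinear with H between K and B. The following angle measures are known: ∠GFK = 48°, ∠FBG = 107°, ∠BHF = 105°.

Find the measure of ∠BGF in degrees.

∠BGF = 57°

1. ∠GBK = 48°  [same arc KG]
2. ∠BHG = 75°  [linear pair at H on FG]
3. ∠BGF = 57°  [△GHB]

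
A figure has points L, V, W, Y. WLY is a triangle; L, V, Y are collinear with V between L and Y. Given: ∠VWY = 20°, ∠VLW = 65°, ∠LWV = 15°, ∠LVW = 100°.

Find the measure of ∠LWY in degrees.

∠LWY = 35°

1. ∠WLY = 65°  [V on ray LY]
2. ∠WVY = 80°  [linear pair at V on LY]
3. ∠VYW = 80°  [△WVY]
4. ∠LYW = 80°  [V on ray YL]
5. ∠LWY = 35°  [△WLY]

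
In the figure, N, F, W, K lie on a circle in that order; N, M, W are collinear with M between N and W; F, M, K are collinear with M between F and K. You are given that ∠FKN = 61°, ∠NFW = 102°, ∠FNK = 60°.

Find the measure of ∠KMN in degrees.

∠KMN = 76°

1. ∠KFN = 59°  [△NFK]
2. ∠NKW = 78°  [cyclic NFWK, opposite ∠F+∠K]
3. ∠KWN = 59°  [same arc NK]
4. ∠KNW = 43°  [△NWK]
5. ∠KMN = 76°  [△NMK]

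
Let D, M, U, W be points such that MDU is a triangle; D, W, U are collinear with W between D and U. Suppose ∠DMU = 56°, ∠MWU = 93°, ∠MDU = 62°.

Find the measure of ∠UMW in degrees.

1. ∠DUM = 62°  [△MDU]
2. ∠MUW = 62°  [W on ray UD]
3. ∠UMW = 25°  [△MWU]

∠UMW = 25°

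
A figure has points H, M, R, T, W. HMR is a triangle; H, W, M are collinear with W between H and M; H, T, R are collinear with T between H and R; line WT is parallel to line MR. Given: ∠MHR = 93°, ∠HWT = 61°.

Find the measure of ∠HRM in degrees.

∠HRM = 26°

1. ∠THW = 93°  [W on HM, T on HR]
2. ∠HTW = 26°  [△HWT]
3. ∠HRM = 26°  [WT∥MR, corresponding at T]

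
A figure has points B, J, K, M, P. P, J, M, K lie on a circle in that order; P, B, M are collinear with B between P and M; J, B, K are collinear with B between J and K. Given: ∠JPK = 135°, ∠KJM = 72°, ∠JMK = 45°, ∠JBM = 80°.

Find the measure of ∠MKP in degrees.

∠MKP = 91°

1. ∠JKM = 63°  [△JMK]
2. ∠JMP = 28°  [△JBM]
3. ∠JPM = 63°  [same arc JM]
4. ∠MJP = 89°  [△PJM]
5. ∠MKP = 91°  [cyclic PJMK, opposite ∠J+∠K]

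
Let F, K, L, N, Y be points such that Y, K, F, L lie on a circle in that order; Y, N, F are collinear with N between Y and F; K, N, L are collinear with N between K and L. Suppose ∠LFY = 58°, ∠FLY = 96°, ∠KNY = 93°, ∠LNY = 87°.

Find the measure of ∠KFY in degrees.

∠KFY = 67°

1. ∠LKY = 58°  [same arc YL]
2. ∠FKY = 84°  [cyclic YKFL, opposite ∠K+∠L]
3. ∠FYK = 29°  [△YNK]
4. ∠KFY = 67°  [△YKF]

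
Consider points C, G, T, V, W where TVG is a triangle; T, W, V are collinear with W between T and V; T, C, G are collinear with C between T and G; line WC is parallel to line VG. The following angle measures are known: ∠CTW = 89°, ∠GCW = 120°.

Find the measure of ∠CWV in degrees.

∠CWV = 149°

1. ∠TCW = 60°  [linear pair at C on TG]
2. ∠CWT = 31°  [△TWC]
3. ∠CWV = 149°  [linear pair at W on TV]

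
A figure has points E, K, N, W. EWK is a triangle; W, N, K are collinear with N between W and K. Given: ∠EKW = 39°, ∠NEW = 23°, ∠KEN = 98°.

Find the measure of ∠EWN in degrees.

1. ∠EKN = 39°  [N on ray KW]
2. ∠ENK = 43°  [△ENK]
3. ∠ENW = 137°  [linear pair at N on WK]
4. ∠EWN = 20°  [△EWN]

∠EWN = 20°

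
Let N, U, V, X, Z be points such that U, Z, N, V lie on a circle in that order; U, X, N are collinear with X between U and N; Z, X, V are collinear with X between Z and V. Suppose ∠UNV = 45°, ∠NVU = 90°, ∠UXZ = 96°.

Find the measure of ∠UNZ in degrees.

1. ∠UZV = 45°  [same arc UV]
2. ∠NZU = 90°  [cyclic UZNV, opposite ∠Z+∠V]
3. ∠NUZ = 39°  [△UXZ]
4. ∠UNZ = 51°  [△UZN]

∠UNZ = 51°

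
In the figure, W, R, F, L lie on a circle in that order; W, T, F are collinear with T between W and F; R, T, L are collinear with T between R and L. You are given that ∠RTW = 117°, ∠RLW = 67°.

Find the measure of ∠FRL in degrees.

∠FRL = 50°

1. ∠FTR = 63°  [linear pair at T on WF]
2. ∠RFW = 67°  [same arc WR]
3. ∠FRL = 50°  [△RTF]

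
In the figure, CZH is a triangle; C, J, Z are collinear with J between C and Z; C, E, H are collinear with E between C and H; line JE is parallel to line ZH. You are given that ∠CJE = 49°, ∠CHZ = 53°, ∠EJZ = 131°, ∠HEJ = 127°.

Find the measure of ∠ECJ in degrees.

1. ∠CZH = 49°  [JE∥ZH, corresponding at J]
2. ∠HCZ = 78°  [△CZH]
3. ∠ECJ = 78°  [J on CZ, E on CH]

∠ECJ = 78°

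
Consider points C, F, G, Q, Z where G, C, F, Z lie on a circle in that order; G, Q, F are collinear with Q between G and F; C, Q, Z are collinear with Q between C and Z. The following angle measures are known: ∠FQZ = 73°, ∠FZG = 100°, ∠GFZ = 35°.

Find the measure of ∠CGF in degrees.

1. ∠CQG = 73°  [vertical angles at Q]
2. ∠GCZ = 35°  [same arc GZ]
3. ∠CGF = 72°  [△GQC]

∠CGF = 72°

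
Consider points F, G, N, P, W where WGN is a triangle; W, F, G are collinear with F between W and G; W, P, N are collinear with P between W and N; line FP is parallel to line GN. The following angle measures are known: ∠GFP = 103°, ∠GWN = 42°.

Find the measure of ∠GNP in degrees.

∠GNP = 61°

1. ∠PFW = 77°  [linear pair at F on WG]
2. ∠FWP = 42°  [F on WG, P on WN]
3. ∠FPW = 61°  [△WFP]
4. ∠FPN = 119°  [linear pair at P on WN]
5. ∠GNP = 61°  [FP∥GN, co-interior at N–P]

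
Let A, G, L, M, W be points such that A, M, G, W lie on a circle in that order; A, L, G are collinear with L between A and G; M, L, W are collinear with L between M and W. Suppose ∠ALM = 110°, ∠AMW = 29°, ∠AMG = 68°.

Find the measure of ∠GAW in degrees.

1. ∠AGW = 29°  [same arc AW]
2. ∠AWG = 112°  [cyclic AMGW, opposite ∠M+∠W]
3. ∠GAW = 39°  [△AGW]

∠GAW = 39°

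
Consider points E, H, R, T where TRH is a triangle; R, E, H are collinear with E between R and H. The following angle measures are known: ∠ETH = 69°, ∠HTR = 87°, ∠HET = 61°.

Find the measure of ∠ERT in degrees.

∠ERT = 43°

1. ∠EHT = 50°  [△TEH]
2. ∠RHT = 50°  [E on ray HR]
3. ∠HRT = 43°  [△TRH]
4. ∠ERT = 43°  [E on ray RH]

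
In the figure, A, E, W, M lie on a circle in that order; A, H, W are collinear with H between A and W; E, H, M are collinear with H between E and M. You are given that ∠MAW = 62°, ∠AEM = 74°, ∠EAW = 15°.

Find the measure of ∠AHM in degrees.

∠AHM = 89°

1. ∠AWM = 74°  [same arc AM]
2. ∠EMW = 15°  [same arc EW]
3. ∠MHW = 91°  [△WHM]
4. ∠AHM = 89°  [linear pair at H on AW]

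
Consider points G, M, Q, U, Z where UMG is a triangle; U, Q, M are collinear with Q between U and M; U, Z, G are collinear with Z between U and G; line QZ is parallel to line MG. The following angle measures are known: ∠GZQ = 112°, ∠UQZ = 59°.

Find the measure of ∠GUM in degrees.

∠GUM = 53°

1. ∠QZU = 68°  [linear pair at Z on UG]
2. ∠QUZ = 53°  [△UQZ]
3. ∠GUM = 53°  [Q on UM, Z on UG]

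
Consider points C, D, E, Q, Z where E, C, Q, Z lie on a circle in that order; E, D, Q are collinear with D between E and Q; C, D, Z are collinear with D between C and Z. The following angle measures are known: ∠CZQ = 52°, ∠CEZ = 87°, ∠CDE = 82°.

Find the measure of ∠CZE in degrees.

∠CZE = 47°

1. ∠CEQ = 52°  [same arc CQ]
2. ∠ECZ = 46°  [△EDC]
3. ∠CZE = 47°  [△ECZ]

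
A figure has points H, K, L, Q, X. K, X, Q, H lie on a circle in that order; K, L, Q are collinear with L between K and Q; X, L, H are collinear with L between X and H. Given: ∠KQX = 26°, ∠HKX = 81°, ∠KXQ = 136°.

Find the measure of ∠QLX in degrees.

1. ∠KHX = 26°  [same arc KX]
2. ∠QKX = 18°  [△KXQ]
3. ∠HXK = 73°  [△KXH]
4. ∠KLX = 89°  [△KLX]
5. ∠QLX = 91°  [linear pair at L on KQ]

∠QLX = 91°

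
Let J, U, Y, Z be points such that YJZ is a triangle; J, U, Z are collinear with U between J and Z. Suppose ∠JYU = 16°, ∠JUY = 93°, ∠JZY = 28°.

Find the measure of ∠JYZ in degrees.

1. ∠UJY = 71°  [△YJU]
2. ∠YJZ = 71°  [U on ray JZ]
3. ∠JYZ = 81°  [△YJZ]

∠JYZ = 81°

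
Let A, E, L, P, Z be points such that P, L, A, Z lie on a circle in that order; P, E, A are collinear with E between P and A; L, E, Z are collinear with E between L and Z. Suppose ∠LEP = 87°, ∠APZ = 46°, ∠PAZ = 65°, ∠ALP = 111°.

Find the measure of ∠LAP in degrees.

1. ∠AEL = 93°  [linear pair at E on PA]
2. ∠ALZ = 46°  [same arc AZ]
3. ∠LAP = 41°  [△LEA]

∠LAP = 41°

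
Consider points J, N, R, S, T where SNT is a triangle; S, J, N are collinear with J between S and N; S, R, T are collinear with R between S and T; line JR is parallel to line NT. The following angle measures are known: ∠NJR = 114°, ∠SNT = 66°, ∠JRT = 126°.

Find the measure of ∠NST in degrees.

1. ∠RJS = 66°  [linear pair at J on SN]
2. ∠JRS = 54°  [linear pair at R on ST]
3. ∠JSR = 60°  [△SJR]
4. ∠NST = 60°  [J on SN, R on ST]

∠NST = 60°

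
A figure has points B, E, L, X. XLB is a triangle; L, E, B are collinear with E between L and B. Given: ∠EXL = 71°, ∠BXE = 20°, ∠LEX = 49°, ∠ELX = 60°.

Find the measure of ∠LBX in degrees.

∠LBX = 29°

1. ∠BEX = 131°  [linear pair at E on LB]
2. ∠EBX = 29°  [△XEB]
3. ∠LBX = 29°  [E on ray BL]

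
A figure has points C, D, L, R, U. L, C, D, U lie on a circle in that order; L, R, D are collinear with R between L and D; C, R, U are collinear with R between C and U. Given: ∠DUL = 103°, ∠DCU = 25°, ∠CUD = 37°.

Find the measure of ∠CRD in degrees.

1. ∠DCL = 77°  [cyclic LCDU, opposite ∠C+∠U]
2. ∠CLD = 37°  [same arc CD]
3. ∠CDL = 66°  [△LCD]
4. ∠CRD = 89°  [△CRD]

∠CRD = 89°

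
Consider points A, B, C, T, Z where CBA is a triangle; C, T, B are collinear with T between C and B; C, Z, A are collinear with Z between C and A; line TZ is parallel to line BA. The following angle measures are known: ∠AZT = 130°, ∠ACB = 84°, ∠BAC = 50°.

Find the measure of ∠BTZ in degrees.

1. ∠CZT = 50°  [linear pair at Z on CA]
2. ∠TCZ = 84°  [T on CB, Z on CA]
3. ∠CTZ = 46°  [△CTZ]
4. ∠BTZ = 134°  [linear pair at T on CB]

∠BTZ = 134°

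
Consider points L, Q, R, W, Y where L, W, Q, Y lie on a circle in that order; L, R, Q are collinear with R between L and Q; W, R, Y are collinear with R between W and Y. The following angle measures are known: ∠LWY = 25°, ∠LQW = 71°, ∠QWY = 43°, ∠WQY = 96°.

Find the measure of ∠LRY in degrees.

∠LRY = 66°

1. ∠LYW = 71°  [same arc LW]
2. ∠QLY = 43°  [same arc QY]
3. ∠LRY = 66°  [△LRY]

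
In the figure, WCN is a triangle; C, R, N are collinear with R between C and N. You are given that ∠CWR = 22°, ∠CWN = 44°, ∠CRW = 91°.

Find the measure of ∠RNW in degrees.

∠RNW = 69°

1. ∠RCW = 67°  [△WCR]
2. ∠NCW = 67°  [R on ray CN]
3. ∠CNW = 69°  [△WCN]
4. ∠RNW = 69°  [R on ray NC]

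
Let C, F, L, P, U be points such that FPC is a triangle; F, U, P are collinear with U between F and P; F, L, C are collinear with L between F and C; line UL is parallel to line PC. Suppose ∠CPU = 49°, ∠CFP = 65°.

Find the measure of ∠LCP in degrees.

1. ∠CPF = 49°  [U on ray PF]
2. ∠FCP = 66°  [△FPC]
3. ∠LCP = 66°  [L on ray CF]

∠LCP = 66°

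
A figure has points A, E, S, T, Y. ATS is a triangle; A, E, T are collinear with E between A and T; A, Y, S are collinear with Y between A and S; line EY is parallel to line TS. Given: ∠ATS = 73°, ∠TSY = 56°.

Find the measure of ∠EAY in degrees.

∠EAY = 51°

1. ∠AST = 56°  [Y on ray SA]
2. ∠SAT = 51°  [△ATS]
3. ∠EAY = 51°  [E on AT, Y on AS]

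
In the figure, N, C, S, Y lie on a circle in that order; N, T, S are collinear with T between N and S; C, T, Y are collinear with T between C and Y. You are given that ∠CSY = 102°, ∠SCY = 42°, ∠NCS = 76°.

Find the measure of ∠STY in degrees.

1. ∠CYS = 36°  [△CSY]
2. ∠SNY = 42°  [same arc SY]
3. ∠NYS = 104°  [cyclic NCSY, opposite ∠C+∠Y]
4. ∠NSY = 34°  [△NSY]
5. ∠STY = 110°  [△STY]

∠STY = 110°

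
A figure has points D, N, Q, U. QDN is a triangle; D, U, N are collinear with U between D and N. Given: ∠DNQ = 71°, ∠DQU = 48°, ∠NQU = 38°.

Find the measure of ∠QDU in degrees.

∠QDU = 23°

1. ∠QNU = 71°  [U on ray ND]
2. ∠NUQ = 71°  [△QUN]
3. ∠DUQ = 109°  [linear pair at U on DN]
4. ∠QDU = 23°  [△QDU]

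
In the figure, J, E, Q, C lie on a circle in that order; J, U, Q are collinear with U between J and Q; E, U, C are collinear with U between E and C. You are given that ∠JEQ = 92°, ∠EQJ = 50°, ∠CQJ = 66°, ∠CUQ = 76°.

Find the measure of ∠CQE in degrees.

∠CQE = 116°

1. ∠JCQ = 88°  [cyclic JEQC, opposite ∠E+∠C]
2. ∠CJQ = 26°  [△JQC]
3. ∠ECQ = 38°  [△QUC]
4. ∠CEQ = 26°  [same arc QC]
5. ∠CQE = 116°  [△EQC]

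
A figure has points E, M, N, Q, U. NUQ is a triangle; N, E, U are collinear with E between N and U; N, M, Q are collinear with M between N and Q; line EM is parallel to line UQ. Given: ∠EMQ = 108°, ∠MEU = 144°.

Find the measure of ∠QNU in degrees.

∠QNU = 72°

1. ∠EMN = 72°  [linear pair at M on NQ]
2. ∠MEN = 36°  [linear pair at E on NU]
3. ∠ENM = 72°  [△NEM]
4. ∠QNU = 72°  [E on NU, M on NQ]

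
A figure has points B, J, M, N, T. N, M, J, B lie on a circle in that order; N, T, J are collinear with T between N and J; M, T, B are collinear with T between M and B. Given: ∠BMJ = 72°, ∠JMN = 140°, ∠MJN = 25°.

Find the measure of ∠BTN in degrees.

1. ∠BNJ = 72°  [same arc JB]
2. ∠MBN = 25°  [same arc NM]
3. ∠BTN = 83°  [△NTB]

∠BTN = 83°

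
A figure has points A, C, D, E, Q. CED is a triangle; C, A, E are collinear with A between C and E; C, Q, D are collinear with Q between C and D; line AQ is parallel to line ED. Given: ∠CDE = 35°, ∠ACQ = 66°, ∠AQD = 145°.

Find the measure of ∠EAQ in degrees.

∠EAQ = 101°

1. ∠AQC = 35°  [AQ∥ED, corresponding at Q]
2. ∠CAQ = 79°  [△CAQ]
3. ∠EAQ = 101°  [linear pair at A on CE]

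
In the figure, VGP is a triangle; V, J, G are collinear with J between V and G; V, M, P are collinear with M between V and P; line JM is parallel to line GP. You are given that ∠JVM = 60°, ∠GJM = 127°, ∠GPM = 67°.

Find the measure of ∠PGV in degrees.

∠PGV = 53°

1. ∠GVP = 60°  [J on VG, M on VP]
2. ∠GPV = 67°  [M on ray PV]
3. ∠PGV = 53°  [△VGP]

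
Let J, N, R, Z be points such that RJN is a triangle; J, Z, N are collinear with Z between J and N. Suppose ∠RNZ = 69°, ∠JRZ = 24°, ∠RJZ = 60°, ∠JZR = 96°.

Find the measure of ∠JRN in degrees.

1. ∠JNR = 69°  [Z on ray NJ]
2. ∠NJR = 60°  [Z on ray JN]
3. ∠JRN = 51°  [△RJN]

∠JRN = 51°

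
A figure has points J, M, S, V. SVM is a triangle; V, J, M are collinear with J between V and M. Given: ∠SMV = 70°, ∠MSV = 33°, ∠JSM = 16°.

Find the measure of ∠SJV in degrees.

1. ∠JMS = 70°  [J on ray MV]
2. ∠MJS = 94°  [△SJM]
3. ∠SJV = 86°  [linear pair at J on VM]

∠SJV = 86°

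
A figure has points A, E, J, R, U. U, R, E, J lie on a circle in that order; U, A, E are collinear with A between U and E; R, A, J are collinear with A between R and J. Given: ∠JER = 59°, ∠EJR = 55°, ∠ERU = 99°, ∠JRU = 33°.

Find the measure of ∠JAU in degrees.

∠JAU = 88°

1. ∠JUR = 121°  [cyclic UREJ, opposite ∠U+∠E]
2. ∠ERJ = 66°  [△REJ]
3. ∠RJU = 26°  [△URJ]
4. ∠EUJ = 66°  [same arc EJ]
5. ∠JAU = 88°  [△UAJ]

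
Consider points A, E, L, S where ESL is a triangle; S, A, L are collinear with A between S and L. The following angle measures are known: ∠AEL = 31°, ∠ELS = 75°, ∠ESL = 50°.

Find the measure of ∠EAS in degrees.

∠EAS = 106°

1. ∠ALE = 75°  [A on ray LS]
2. ∠EAL = 74°  [△EAL]
3. ∠EAS = 106°  [linear pair at A on SL]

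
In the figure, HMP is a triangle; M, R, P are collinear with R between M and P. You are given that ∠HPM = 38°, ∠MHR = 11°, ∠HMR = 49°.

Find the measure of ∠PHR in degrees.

1. ∠HPR = 38°  [R on ray PM]
2. ∠HRM = 120°  [△HMR]
3. ∠HRP = 60°  [linear pair at R on MP]
4. ∠PHR = 82°  [△HRP]

∠PHR = 82°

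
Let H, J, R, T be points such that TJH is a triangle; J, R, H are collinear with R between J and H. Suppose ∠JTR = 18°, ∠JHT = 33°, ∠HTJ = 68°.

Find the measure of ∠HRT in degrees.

1. ∠HJT = 79°  [△TJH]
2. ∠RJT = 79°  [R on ray JH]
3. ∠JRT = 83°  [△TJR]
4. ∠HRT = 97°  [linear pair at R on JH]

∠HRT = 97°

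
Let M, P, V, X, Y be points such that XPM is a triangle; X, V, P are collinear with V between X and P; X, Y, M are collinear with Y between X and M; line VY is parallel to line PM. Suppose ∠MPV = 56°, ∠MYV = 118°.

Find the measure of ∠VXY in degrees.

∠VXY = 62°

1. ∠MPX = 56°  [V on ray PX]
2. ∠VYX = 62°  [linear pair at Y on XM]
3. ∠XVY = 56°  [VY∥PM, corresponding at V]
4. ∠VXY = 62°  [△XVY]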